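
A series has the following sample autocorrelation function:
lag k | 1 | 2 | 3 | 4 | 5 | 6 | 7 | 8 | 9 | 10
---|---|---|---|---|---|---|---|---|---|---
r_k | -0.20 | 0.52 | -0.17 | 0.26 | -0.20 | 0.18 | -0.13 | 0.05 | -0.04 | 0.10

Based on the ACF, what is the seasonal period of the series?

The largest autocorrelation is r_2 = 0.52, with weaker echoes at lags 4 (0.26) and 6 (0.18); the remaining lags stay at or below 0.10.
The dominant spike at lag 2 indicates a seasonal period of 2.

2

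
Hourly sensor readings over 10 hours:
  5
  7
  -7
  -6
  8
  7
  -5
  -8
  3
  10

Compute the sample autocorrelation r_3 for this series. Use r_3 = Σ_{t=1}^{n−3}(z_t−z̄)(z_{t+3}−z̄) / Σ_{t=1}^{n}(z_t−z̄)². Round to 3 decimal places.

-0.216

Mean z̄ = (5 + 7 − 7 − 6 + 8 + 7 − 5 − 8 + 3 + 10)/10 = 1.4000
Σ(z_t−z̄)(z_{t+3}−z̄) = (-26.6400) + (36.9600) + (-47.0400) + (47.3600) + (-62.0400) + (8.9600) + (-55.0400) = -97.4800
Denominator Σ(z_t−z̄)² = 450.4000
r_3 = -97.4800 / 450.4000 = -0.216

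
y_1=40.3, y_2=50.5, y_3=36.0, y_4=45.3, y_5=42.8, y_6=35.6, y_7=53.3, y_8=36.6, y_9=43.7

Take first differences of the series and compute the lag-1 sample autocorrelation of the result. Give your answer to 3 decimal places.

-0.749

First differences Δy: 10.2, -14.5, 9.3, -2.5, -7.2, 17.7, -16.7, 7.1
Mean of differences = 0.4250
Numerator Σ(Δy_t−Δȳ)(Δy_{t+1}−Δȳ) = -823.8731
Denominator Σ(Δy_t−Δȳ)² = 1100.0150
r_1(Δy) = -823.8731 / 1100.0150 = -0.749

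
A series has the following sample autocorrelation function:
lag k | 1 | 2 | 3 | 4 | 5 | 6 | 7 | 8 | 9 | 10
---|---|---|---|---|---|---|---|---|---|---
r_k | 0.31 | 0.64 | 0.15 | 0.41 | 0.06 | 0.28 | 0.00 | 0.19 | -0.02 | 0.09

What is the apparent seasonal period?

The largest autocorrelation is r_2 = 0.64, with a weaker echo at lag 4 (0.41); the remaining lags stay at or below 0.31.
The dominant spike at lag 2 indicates a seasonal period of 2.

2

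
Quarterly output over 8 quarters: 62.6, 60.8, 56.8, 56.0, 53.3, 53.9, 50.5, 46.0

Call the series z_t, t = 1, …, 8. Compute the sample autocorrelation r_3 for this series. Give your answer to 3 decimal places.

0.033

Mean z̄ = (62.6 + 60.8 + 56.8 + 56.0 + 53.3 + 53.9 + 50.5 + 46.0)/8 = 54.9875
Deviations from mean: 7.6125, 5.8125, 1.8125, 1.0125, -1.6875, -1.0875, -4.4875, -8.9875
Numerator Σ_{t=1}^{5}(z_t−z̄)(z_{t+3}−z̄) = 6.5508
Denominator Σ(z_t−z̄)² = 200.9888
r_3 = 6.5508 / 200.9888 = 0.033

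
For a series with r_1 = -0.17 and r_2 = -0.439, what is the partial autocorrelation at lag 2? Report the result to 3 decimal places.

φ_{22} = (r_2 − r_1²) / (1 − r_1²)
r_1² = (-0.17)² = 0.0289
Numerator = -0.439 − 0.0289 = -0.4679; denominator = 1 − 0.0289 = 0.9711
φ_{22} = -0.4679 / 0.9711 = -0.482

-0.482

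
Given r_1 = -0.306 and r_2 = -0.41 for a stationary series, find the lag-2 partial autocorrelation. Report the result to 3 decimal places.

φ_{22} = (r_2 − r_1²) / (1 − r_1²)
r_1² = (-0.306)² = 0.093636
Numerator = -0.41 − 0.0936 = -0.5036; denominator = 1 − 0.0936 = 0.9064
φ_{22} = -0.5036 / 0.9064 = -0.556

-0.556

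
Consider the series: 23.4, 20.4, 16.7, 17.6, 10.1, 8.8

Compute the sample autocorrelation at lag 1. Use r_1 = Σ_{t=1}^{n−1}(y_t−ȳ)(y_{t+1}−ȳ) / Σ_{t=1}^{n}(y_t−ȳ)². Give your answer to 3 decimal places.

0.426

Mean ȳ = (23.4 + 20.4 + 16.7 + 17.6 + 10.1 + 8.8)/6 = 16.1667
Numerator Σ_{t=1}^{5}(y_t−ȳ)(y_{t+1}−ȳ) = 69.6389
Denominator Σ(y_t−ȳ)² = 163.6533
r_1 = 69.6389 / 163.6533 = 0.426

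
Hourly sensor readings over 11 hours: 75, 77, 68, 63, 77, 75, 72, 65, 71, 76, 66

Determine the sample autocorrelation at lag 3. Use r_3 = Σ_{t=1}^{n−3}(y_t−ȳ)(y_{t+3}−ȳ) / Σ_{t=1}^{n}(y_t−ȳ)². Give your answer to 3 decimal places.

Mean ȳ = (75 + 77 + 68 + 63 + 77 + 75 + 72 + 65 + 71 + 76 + 66)/11 = 71.3636
Numerator Σ_{t=1}^{8}(y_t−ȳ)(y_{t+3}−ȳ) = -16.3058
Denominator Σ(y_t−ȳ)² = 262.5455
r_3 = -16.3058 / 262.5455 = -0.062

-0.062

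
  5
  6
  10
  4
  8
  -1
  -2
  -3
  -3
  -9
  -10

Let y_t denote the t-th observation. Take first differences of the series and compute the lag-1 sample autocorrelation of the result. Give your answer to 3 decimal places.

First differences Δy: 1, 4, -6, 4, -9, -1, -1, 0, -6, -1
Mean of differences = -1.5000
Numerator Σ(Δy_t−Δȳ)(Δy_{t+1}−Δȳ) = -88.7500
Denominator Σ(Δy_t−Δȳ)² = 166.5000
r_1(Δy) = -88.7500 / 166.5000 = -0.533

-0.533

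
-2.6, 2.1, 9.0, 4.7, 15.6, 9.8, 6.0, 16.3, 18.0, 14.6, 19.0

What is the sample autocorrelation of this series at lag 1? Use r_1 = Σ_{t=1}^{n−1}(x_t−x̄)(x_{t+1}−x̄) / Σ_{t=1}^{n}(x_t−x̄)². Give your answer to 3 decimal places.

Mean x̄ = (-2.6 + 2.1 + 9.0 + 4.7 + 15.6 + 9.8 + 6.0 + 16.3 + 18.0 + 14.6 + 19.0)/11 = 10.2273
Numerator Σ_{t=1}^{10}(x_t−x̄)(x_{t+1}−x̄) = 184.7020
Denominator Σ(x_t−x̄)² = 502.9418
r_1 = 184.7020 / 502.9418 = 0.367

0.367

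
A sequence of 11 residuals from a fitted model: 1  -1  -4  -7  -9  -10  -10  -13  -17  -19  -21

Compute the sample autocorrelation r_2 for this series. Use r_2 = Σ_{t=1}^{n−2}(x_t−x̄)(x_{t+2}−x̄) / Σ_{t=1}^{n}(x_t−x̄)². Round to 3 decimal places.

Mean x̄ = (1 − 1 − 4 − 7 − 9 − 10 − 10 − 13 − 17 − 19 − 21)/11 = -10.0000
Numerator Σ_{t=1}^{9}(x_t−x̄)(x_{t+2}−x̄) = 203.0000
Denominator Σ(x_t−x̄)² = 508.0000
r_2 = 203.0000 / 508.0000 = 0.400

0.400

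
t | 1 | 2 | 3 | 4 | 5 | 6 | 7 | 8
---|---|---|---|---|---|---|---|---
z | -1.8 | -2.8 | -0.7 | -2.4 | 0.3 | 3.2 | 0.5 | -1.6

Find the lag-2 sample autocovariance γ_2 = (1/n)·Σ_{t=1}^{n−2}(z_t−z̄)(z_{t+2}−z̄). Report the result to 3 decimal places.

Mean z̄ = (-1.8 − 2.8 − 0.7 − 2.4 + 0.3 + 3.2 + 0.5 − 1.6)/8 = -0.6625
Deviations: -1.1375, -2.1375, -0.0375, -1.7375, 0.9625, 3.8625, 1.1625, -0.9375
Σ_{t=1}^{6}(z_t−z̄)(z_{t+2}−z̄) = -5.4928
γ_2 = -5.4928 / 8 = -0.687

-0.687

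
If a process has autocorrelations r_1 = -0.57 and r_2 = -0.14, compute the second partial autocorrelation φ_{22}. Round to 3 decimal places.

φ_{22} = (r_2 − r_1²) / (1 − r_1²)
r_1² = (-0.57)² = 0.3249
Numerator = -0.14 − 0.3249 = -0.4649; denominator = 1 − 0.3249 = 0.6751
φ_{22} = -0.4649 / 0.6751 = -0.689

-0.689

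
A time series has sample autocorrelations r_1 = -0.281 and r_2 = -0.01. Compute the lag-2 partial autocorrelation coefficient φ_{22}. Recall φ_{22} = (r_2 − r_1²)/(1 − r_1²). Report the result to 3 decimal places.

-0.097

φ_{22} = (r_2 − r_1²) / (1 − r_1²)
r_1² = (-0.281)² = 0.078961
Numerator = -0.01 − 0.0790 = -0.0890; denominator = 1 − 0.0790 = 0.9210
φ_{22} = -0.0890 / 0.9210 = -0.097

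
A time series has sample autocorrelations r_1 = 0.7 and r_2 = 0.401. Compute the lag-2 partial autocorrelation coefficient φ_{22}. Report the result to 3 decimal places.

φ_{22} = (r_2 − r_1²) / (1 − r_1²)
r_1² = (0.7)² = 0.49
Numerator = 0.401 − 0.4900 = -0.0890; denominator = 1 − 0.4900 = 0.5100
φ_{22} = -0.0890 / 0.5100 = -0.175

-0.175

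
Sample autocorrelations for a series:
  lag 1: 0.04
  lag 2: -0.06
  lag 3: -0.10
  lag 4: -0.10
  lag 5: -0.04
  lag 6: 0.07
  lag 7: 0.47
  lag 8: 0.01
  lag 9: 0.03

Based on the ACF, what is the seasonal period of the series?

The largest autocorrelation is r_7 = 0.47; the remaining lags stay at or below 0.07.
The dominant spike at lag 7 indicates a seasonal period of 7.

7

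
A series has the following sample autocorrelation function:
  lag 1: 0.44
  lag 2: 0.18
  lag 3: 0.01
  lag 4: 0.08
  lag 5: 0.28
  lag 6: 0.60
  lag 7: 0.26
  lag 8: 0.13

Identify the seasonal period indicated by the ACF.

The largest autocorrelation is r_6 = 0.60; the remaining lags stay at or below 0.44. The elevated value at lag 1 (0.44), dropping to 0.18 at lag 2, reflects decaying short-term dependence rather than seasonality.
The dominant spike at lag 6 indicates a seasonal period of 6.

6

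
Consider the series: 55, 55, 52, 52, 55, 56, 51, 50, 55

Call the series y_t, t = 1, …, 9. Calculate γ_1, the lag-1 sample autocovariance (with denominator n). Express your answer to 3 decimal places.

0.089

Mean ȳ = (55 + 55 + 52 + 52 + 55 + 56 + 51 + 50 + 55)/9 = 53.4444
Σ_{t=1}^{8}(y_t−ȳ)(y_{t+1}−ȳ) = 0.8025
γ_1 = 0.8025 / 9 = 0.089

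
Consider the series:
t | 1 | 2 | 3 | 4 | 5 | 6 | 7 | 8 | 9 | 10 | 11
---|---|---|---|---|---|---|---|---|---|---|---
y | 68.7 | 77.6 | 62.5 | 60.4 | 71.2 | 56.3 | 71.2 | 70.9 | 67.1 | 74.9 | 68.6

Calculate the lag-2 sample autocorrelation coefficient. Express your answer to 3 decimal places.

-0.027

Mean ȳ = (68.7 + 77.6 + 62.5 + 60.4 + 71.2 + 56.3 + 71.2 + 70.9 + 67.1 + 74.9 + 68.6)/11 = 68.1273
Numerator Σ_{t=1}^{9}(y_t−ȳ)(y_{t+2}−ȳ) = -10.5351
Denominator Σ(y_t−ȳ)² = 395.0418
r_2 = -10.5351 / 395.0418 = -0.027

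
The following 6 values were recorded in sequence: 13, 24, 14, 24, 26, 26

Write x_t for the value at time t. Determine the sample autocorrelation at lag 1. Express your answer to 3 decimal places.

-0.148

Mean x̄ = (13 + 24 + 14 + 24 + 26 + 26)/6 = 21.1667
Deviations from mean: -8.1667, 2.8333, -7.1667, 2.8333, 4.8333, 4.8333
Σ(x_t−x̄)(x_{t+1}−x̄) = (-23.1389) + (-20.3056) + (-20.3056) + (13.6944) + (23.3611) = -26.6944
Denominator Σ(x_t−x̄)² = 180.8333
r_1 = -26.6944 / 180.8333 = -0.148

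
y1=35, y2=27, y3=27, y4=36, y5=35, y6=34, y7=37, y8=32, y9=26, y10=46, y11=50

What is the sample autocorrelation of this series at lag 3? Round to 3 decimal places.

Mean ȳ = (35 + 27 + 27 + 36 + 35 + 34 + 37 + 32 + 26 + 46 + 50)/11 = 35.0000
Numerator Σ_{t=1}^{8}(y_t−ȳ)(y_{t+3}−ȳ) = -4.0000
Denominator Σ(y_t−ȳ)² = 570.0000
r_3 = -4.0000 / 570.0000 = -0.007

-0.007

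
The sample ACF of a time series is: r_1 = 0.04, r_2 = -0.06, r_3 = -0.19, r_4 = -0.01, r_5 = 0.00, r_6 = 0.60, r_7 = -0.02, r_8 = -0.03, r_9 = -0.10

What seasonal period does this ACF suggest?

The largest autocorrelation is r_6 = 0.60; the remaining lags stay at or below 0.04.
The dominant spike at lag 6 indicates a seasonal period of 6.

6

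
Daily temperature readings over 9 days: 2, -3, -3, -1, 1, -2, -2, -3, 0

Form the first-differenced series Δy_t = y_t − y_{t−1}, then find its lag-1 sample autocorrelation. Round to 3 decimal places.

-0.098

First differences Δy: -5, 0, 2, 2, -3, 0, -1, 3
Mean of differences = -0.2500
Numerator Σ(Δy_t−Δȳ)(Δy_{t+1}−Δȳ) = -5.0625
Denominator Σ(Δy_t−Δȳ)² = 51.5000
r_1(Δy) = -5.0625 / 51.5000 = -0.098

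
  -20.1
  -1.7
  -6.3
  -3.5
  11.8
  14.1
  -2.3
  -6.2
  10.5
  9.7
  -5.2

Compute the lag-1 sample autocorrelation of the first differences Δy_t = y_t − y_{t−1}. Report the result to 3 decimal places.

-0.058

First differences Δy: 18.4, -4.6, 2.8, 15.3, 2.3, -16.4, -3.9, 16.7, -0.8, -14.9
Mean of differences = 1.4900
Numerator Σ(Δy_t−Δȳ)(Δy_{t+1}−Δȳ) = -79.0261
Denominator Σ(Δy_t−Δȳ)² = 1370.4490
r_1(Δy) = -79.0261 / 1370.4490 = -0.058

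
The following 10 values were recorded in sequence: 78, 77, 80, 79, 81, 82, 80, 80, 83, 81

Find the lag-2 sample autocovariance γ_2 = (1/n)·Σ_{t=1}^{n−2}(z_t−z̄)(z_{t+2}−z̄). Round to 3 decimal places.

0.078

Mean z̄ = (78 + 77 + 80 + 79 + 81 + 82 + 80 + 80 + 83 + 81)/10 = 80.1000
Σ_{t=1}^{8}(z_t−z̄)(z_{t+2}−z̄) = 0.7800
γ_2 = 0.7800 / 10 = 0.078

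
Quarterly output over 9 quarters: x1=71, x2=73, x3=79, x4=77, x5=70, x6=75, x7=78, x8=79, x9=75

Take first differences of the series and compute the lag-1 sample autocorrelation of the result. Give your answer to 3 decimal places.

-0.072

First differences Δx: 2, 6, -2, -7, 5, 3, 1, -4
Mean of differences = 0.5000
Numerator Σ(Δx_t−Δx̄)(Δx_{t+1}−Δx̄) = -10.2500
Denominator Σ(Δx_t−Δx̄)² = 142.0000
r_1(Δx) = -10.2500 / 142.0000 = -0.072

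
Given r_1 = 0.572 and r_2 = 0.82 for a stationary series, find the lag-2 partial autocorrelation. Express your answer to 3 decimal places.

φ_{22} = (r_2 − r_1²) / (1 − r_1²)
r_1² = (0.572)² = 0.327184
Numerator = 0.82 − 0.3272 = 0.4928; denominator = 1 − 0.3272 = 0.6728
φ_{22} = 0.4928 / 0.6728 = 0.732

0.732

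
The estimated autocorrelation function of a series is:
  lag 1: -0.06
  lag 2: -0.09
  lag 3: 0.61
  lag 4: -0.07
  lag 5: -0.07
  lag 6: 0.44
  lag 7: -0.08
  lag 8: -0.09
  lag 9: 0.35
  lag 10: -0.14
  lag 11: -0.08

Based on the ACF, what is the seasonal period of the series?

The largest autocorrelation is r_3 = 0.61, with weaker echoes at lags 6 (0.44) and 9 (0.35); the remaining lags stay at or below -0.06.
The dominant spike at lag 3 indicates a seasonal period of 3.

3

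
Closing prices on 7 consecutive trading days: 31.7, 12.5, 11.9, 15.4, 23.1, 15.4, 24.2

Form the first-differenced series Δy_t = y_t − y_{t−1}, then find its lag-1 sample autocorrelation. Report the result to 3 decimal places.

-0.156

First differences Δy: -19.2, -0.6, 3.5, 7.7, -7.7, 8.8
Mean of differences = -1.2500
Numerator Σ(Δy_t−Δȳ)(Δy_{t+1}−Δȳ) = -88.6175
Denominator Σ(Δy_t−Δȳ)² = 567.8950
r_1(Δy) = -88.6175 / 567.8950 = -0.156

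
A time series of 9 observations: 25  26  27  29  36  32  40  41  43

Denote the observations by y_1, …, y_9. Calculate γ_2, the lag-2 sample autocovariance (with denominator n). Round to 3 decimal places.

16.125

Mean ȳ = (25 + 26 + 27 + 29 + 36 + 32 + 40 + 41 + 43)/9 = 33.2222
Σ_{t=1}^{7}(y_t−ȳ)(y_{t+2}−ȳ) = 145.1235
γ_2 = 145.1235 / 9 = 16.125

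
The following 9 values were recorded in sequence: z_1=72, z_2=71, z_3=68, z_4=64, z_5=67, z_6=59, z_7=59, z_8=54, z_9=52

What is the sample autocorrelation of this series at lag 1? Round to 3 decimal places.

Mean z̄ = (72 + 71 + 68 + 64 + 67 + 59 + 59 + 54 + 52)/9 = 62.8889
Numerator Σ_{t=1}^{8}(z_t−z̄)(z_{t+1}−z̄) = 256.0988
Denominator Σ(z_t−z̄)² = 420.8889
r_1 = 256.0988 / 420.8889 = 0.608

0.608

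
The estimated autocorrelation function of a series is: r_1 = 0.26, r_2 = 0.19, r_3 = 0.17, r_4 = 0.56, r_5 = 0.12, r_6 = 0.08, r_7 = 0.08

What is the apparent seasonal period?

4

The largest autocorrelation is r_4 = 0.56; the remaining lags stay at or below 0.26. The elevated value at lag 1 (0.26), dropping to 0.19 at lag 2, reflects decaying short-term dependence rather than seasonality.
The dominant spike at lag 4 indicates a seasonal period of 4.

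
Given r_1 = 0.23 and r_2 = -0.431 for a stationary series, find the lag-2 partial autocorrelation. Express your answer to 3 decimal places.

-0.511

φ_{22} = (r_2 − r_1²) / (1 − r_1²)
r_1² = (0.23)² = 0.0529
Numerator = -0.431 − 0.0529 = -0.4839; denominator = 1 − 0.0529 = 0.9471
φ_{22} = -0.4839 / 0.9471 = -0.511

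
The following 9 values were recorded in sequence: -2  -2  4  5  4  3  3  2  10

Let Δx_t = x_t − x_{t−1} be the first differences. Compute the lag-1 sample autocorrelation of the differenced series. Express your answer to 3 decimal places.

-0.119

First differences Δx: 0, 6, 1, -1, -1, 0, -1, 8
Mean of differences = 1.5000
Numerator Σ(Δx_t−Δx̄)(Δx_{t+1}−Δx̄) = -10.2500
Denominator Σ(Δx_t−Δx̄)² = 86.0000
r_1(Δx) = -10.2500 / 86.0000 = -0.119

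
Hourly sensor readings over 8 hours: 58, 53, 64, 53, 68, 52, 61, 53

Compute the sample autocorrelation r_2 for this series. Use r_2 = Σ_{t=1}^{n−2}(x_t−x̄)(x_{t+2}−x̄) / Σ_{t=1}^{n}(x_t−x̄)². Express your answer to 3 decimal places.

0.689

Mean x̄ = (58 + 53 + 64 + 53 + 68 + 52 + 61 + 53)/8 = 57.7500
Deviations from mean: 0.2500, -4.7500, 6.2500, -4.7500, 10.2500, -5.7500, 3.2500, -4.7500
Σ(x_t−x̄)(x_{t+2}−x̄) = (1.5625) + (22.5625) + (64.0625) + (27.3125) + (33.3125) + (27.3125) = 176.1250
Denominator Σ(x_t−x̄)² = 255.5000
r_2 = 176.1250 / 255.5000 = 0.689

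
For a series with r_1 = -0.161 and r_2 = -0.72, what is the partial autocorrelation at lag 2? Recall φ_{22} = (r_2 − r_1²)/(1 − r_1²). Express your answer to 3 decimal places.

φ_{22} = (r_2 − r_1²) / (1 − r_1²)
r_1² = (-0.161)² = 0.025921
Numerator = -0.72 − 0.0259 = -0.7459; denominator = 1 − 0.0259 = 0.9741
φ_{22} = -0.7459 / 0.9741 = -0.766

-0.766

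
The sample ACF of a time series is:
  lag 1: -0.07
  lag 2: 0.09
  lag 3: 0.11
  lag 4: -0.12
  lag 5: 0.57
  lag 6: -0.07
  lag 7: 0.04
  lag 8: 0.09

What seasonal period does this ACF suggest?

The largest autocorrelation is r_5 = 0.57; the remaining lags stay at or below 0.11.
The dominant spike at lag 5 indicates a seasonal period of 5.

5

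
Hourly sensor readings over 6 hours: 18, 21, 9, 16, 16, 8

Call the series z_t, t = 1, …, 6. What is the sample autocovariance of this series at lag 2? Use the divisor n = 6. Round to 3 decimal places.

Mean z̄ = (18 + 21 + 9 + 16 + 16 + 8)/6 = 14.6667
Σ_{t=1}^{4}(z_t−z̄)(z_{t+2}−z̄) = -26.8889
γ_2 = -26.8889 / 6 = -4.481

-4.481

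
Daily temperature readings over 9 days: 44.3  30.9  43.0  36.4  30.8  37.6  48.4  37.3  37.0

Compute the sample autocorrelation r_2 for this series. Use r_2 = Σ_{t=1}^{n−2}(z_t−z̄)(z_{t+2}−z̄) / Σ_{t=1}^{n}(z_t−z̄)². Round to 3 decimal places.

-0.289

Mean z̄ = (44.3 + 30.9 + 43.0 + 36.4 + 30.8 + 37.6 + 48.4 + 37.3 + 37.0)/9 = 38.4111
Σ(z_t−z̄)(z_{t+2}−z̄) = (27.0235) + (15.1057) + (-34.9265) + (1.6312) + (-76.0265) + (0.9012) + (-14.0954) = -80.3869
Denominator Σ(z_t−z̄)² = 277.7889
r_2 = -80.3869 / 277.7889 = -0.289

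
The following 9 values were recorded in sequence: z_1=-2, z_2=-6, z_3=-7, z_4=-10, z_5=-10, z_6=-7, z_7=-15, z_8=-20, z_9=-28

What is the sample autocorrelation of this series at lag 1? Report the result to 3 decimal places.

Mean z̄ = (-2 − 6 − 7 − 10 − 10 − 7 − 15 − 20 − 28)/9 = -11.6667
Numerator Σ_{t=1}^{8}(z_t−z̄)(z_{t+1}−z̄) = 247.8889
Denominator Σ(z_t−z̄)² = 522.0000
r_1 = 247.8889 / 522.0000 = 0.475

0.475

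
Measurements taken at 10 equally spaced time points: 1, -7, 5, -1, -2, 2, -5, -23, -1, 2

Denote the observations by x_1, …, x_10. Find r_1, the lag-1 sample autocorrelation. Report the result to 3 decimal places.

Mean x̄ = (1 − 7 + 5 − 1 − 2 + 2 − 5 − 23 − 1 + 2)/10 = -2.9000
Numerator Σ_{t=1}^{9}(x_t−x̄)(x_{t+1}−x̄) = -24.2100
Denominator Σ(x_t−x̄)² = 558.9000
r_1 = -24.2100 / 558.9000 = -0.043

-0.043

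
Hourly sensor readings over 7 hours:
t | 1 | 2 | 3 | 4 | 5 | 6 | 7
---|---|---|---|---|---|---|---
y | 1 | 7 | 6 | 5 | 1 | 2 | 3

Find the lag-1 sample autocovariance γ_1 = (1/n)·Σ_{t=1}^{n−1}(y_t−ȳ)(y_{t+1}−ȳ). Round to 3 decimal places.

Mean ȳ = (1 + 7 + 6 + 5 + 1 + 2 + 3)/7 = 3.5714
Σ_{t=1}^{6}(y_t−ȳ)(y_{t+1}−ȳ) = 4.2449
γ_1 = 4.2449 / 7 = 0.606

0.606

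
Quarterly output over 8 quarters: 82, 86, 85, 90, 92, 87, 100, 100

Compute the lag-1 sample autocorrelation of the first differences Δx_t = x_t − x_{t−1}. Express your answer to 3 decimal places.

First differences Δx: 4, -1, 5, 2, -5, 13, 0
Mean of differences = 2.5714
Numerator Σ(Δx_t−Δx̄)(Δx_{t+1}−Δx̄) = -116.6122
Denominator Σ(Δx_t−Δx̄)² = 193.7143
r_1(Δx) = -116.6122 / 193.7143 = -0.602

-0.602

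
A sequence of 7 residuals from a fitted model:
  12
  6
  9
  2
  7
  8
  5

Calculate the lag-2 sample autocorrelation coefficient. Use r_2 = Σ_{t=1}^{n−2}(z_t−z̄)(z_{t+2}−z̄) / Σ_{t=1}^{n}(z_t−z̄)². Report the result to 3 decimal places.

0.167

Mean z̄ = (12 + 6 + 9 + 2 + 7 + 8 + 5)/7 = 7.0000
Deviations from mean: 5.0000, -1.0000, 2.0000, -5.0000, 0.0000, 1.0000, -2.0000
Σ(z_t−z̄)(z_{t+2}−z̄) = (10.0000) + (5.0000) + (0.0000) + (-5.0000) + (0.0000) = 10.0000
Denominator Σ(z_t−z̄)² = 60.0000
r_2 = 10.0000 / 60.0000 = 0.167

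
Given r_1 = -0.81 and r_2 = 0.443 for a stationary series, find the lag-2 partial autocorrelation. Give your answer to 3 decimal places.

φ_{22} = (r_2 − r_1²) / (1 − r_1²)
r_1² = (-0.81)² = 0.6561
Numerator = 0.443 − 0.6561 = -0.2131; denominator = 1 − 0.6561 = 0.3439
φ_{22} = -0.2131 / 0.3439 = -0.620

-0.620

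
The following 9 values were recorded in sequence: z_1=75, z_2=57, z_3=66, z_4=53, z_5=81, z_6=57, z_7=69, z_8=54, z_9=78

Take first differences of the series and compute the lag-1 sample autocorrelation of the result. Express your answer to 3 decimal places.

-0.744

First differences Δz: -18, 9, -13, 28, -24, 12, -15, 24
Mean of differences = 0.3750
Numerator Σ(Δz_t−Δz̄)(Δz_{t+1}−Δz̄) = -2142.0156
Denominator Σ(Δz_t−Δz̄)² = 2877.8750
r_1(Δz) = -2142.0156 / 2877.8750 = -0.744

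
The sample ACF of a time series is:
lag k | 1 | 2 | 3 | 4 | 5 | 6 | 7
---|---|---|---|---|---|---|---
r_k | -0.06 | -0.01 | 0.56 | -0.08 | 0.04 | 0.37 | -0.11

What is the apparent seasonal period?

The largest autocorrelation is r_3 = 0.56, with a weaker echo at lag 6 (0.37); the remaining lags stay at or below 0.04.
The dominant spike at lag 3 indicates a seasonal period of 3.

3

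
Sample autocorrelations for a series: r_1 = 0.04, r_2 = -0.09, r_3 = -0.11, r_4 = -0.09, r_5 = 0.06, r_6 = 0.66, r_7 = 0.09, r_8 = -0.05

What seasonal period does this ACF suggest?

The largest autocorrelation is r_6 = 0.66; the remaining lags stay at or below 0.09.
The dominant spike at lag 6 indicates a seasonal period of 6.

6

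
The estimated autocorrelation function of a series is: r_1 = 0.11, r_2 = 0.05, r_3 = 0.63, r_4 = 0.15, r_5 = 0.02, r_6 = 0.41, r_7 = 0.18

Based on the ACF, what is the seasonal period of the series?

3

The largest autocorrelation is r_3 = 0.63, with a weaker echo at lag 6 (0.41); the remaining lags stay at or below 0.18.
The dominant spike at lag 3 indicates a seasonal period of 3.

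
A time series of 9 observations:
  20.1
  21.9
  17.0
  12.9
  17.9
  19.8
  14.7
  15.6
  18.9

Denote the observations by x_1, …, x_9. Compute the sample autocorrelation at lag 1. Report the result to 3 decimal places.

Mean x̄ = (20.1 + 21.9 + 17.0 + 12.9 + 17.9 + 19.8 + 14.7 + 15.6 + 18.9)/9 = 17.6444
Numerator Σ_{t=1}^{8}(x_t−x̄)(x_{t+1}−x̄) = 7.2091
Denominator Σ(x_t−x̄)² = 66.2022
r_1 = 7.2091 / 66.2022 = 0.109

0.109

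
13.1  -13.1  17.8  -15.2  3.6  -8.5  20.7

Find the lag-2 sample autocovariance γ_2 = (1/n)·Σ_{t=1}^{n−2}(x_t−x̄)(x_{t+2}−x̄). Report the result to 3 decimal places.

95.712

Mean x̄ = (13.1 − 13.1 + 17.8 − 15.2 + 3.6 − 8.5 + 20.7)/7 = 2.6286
Σ_{t=1}^{5}(x_t−x̄)(x_{t+2}−x̄) = 669.9841
γ_2 = 669.9841 / 7 = 95.712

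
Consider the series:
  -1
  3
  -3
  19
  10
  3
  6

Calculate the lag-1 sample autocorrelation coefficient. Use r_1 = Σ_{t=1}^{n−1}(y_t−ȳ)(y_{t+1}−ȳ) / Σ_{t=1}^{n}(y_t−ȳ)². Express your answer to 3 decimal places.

-0.085

Mean ȳ = (-1 + 3 − 3 + 19 + 10 + 3 + 6)/7 = 5.2857
Deviations from mean: -6.2857, -2.2857, -8.2857, 13.7143, 4.7143, -2.2857, 0.7143
Σ(y_t−ȳ)(y_{t+1}−ȳ) = (14.3673) + (18.9388) + (-113.6327) + (64.6531) + (-10.7755) + (-1.6327) = -28.0816
Denominator Σ(y_t−ȳ)² = 329.4286
r_1 = -28.0816 / 329.4286 = -0.085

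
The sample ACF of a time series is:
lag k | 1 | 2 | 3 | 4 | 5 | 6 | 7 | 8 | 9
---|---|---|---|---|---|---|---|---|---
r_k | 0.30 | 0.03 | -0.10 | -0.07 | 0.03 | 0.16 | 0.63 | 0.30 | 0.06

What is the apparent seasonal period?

The largest autocorrelation is r_7 = 0.63; the remaining lags stay at or below 0.30. The elevated value at lag 1 (0.30), dropping to 0.03 at lag 2, reflects decaying short-term dependence rather than seasonality.
The dominant spike at lag 7 indicates a seasonal period of 7.

7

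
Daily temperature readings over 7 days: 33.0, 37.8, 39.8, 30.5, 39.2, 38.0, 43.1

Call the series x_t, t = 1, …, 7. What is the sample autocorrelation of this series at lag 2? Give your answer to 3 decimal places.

-0.028

Mean x̄ = (33.0 + 37.8 + 39.8 + 30.5 + 39.2 + 38.0 + 43.1)/7 = 37.3429
Deviations from mean: -4.3429, 0.4571, 2.4571, -6.8429, 1.8571, 0.6571, 5.7571
Σ(x_t−x̄)(x_{t+2}−x̄) = (-10.6710) + (-3.1282) + (4.5633) + (-4.4967) + (10.6918) = -3.0408
Denominator Σ(x_t−x̄)² = 108.9571
r_2 = -3.0408 / 108.9571 = -0.028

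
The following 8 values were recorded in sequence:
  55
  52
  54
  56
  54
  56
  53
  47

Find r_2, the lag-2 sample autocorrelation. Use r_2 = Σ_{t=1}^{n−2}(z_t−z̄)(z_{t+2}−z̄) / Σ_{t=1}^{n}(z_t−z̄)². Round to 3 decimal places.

Mean z̄ = (55 + 52 + 54 + 56 + 54 + 56 + 53 + 47)/8 = 53.3750
Deviations from mean: 1.6250, -1.3750, 0.6250, 2.6250, 0.6250, 2.6250, -0.3750, -6.3750
Numerator Σ_{t=1}^{6}(z_t−z̄)(z_{t+2}−z̄) = -12.2813
Denominator Σ(z_t−z̄)² = 59.8750
r_2 = -12.2813 / 59.8750 = -0.205

-0.205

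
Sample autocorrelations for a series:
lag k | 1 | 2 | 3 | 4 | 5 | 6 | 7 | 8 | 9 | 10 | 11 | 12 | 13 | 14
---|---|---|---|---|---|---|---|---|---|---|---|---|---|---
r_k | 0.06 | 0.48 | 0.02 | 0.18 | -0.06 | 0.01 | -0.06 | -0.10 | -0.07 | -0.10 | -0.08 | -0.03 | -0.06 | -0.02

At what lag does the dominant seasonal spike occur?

2

The largest autocorrelation is r_2 = 0.48, with a weaker echo at lag 4 (0.18); the remaining lags stay at or below 0.06.
The dominant spike at lag 2 indicates a seasonal period of 2.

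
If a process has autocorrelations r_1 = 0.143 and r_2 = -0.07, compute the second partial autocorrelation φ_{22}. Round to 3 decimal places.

-0.092

φ_{22} = (r_2 − r_1²) / (1 − r_1²)
r_1² = (0.143)² = 0.020449
Numerator = -0.07 − 0.0204 = -0.0904; denominator = 1 − 0.0204 = 0.9796
φ_{22} = -0.0904 / 0.9796 = -0.092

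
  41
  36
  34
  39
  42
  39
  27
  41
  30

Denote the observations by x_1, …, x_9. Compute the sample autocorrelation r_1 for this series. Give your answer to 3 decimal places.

Mean x̄ = (41 + 36 + 34 + 39 + 42 + 39 + 27 + 41 + 30)/9 = 36.5556
Numerator Σ_{t=1}^{8}(x_t−x̄)(x_{t+1}−x̄) = -75.6420
Denominator Σ(x_t−x̄)² = 222.2222
r_1 = -75.6420 / 222.2222 = -0.340

-0.340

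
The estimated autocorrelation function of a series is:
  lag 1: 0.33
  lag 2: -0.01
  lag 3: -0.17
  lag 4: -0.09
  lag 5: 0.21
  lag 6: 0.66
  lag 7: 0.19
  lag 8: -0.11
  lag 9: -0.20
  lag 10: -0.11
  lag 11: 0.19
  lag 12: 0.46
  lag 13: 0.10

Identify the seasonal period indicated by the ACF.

The largest autocorrelation is r_6 = 0.66, with a weaker echo at lag 12 (0.46); the remaining lags stay at or below 0.33.
The dominant spike at lag 6 indicates a seasonal period of 6.

6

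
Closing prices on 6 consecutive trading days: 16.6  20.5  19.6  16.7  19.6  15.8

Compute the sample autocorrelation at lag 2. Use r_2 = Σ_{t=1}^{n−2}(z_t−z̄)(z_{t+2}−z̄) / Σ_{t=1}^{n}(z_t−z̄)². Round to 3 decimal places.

-0.007

Mean z̄ = (16.6 + 20.5 + 19.6 + 16.7 + 19.6 + 15.8)/6 = 18.1333
Deviations from mean: -1.5333, 2.3667, 1.4667, -1.4333, 1.4667, -2.3333
Numerator Σ_{t=1}^{4}(z_t−z̄)(z_{t+2}−z̄) = -0.1456
Denominator Σ(z_t−z̄)² = 19.7533
r_2 = -0.1456 / 19.7533 = -0.007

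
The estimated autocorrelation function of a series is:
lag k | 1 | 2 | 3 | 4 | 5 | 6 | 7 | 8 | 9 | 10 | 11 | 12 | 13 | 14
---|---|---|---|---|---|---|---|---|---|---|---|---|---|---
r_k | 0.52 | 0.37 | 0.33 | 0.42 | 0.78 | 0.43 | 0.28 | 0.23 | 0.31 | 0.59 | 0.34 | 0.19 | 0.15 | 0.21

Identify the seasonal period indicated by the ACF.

5

The largest autocorrelation is r_5 = 0.78, with a weaker echo at lag 10 (0.59); the remaining lags stay at or below 0.52. The elevated value at lag 1 (0.52), dropping to 0.37 at lag 2, reflects decaying short-term dependence rather than seasonality.
The dominant spike at lag 5 indicates a seasonal period of 5.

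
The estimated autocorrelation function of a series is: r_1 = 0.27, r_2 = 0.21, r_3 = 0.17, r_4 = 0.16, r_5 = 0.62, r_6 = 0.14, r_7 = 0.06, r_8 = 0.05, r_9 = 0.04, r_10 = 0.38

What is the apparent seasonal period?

5

The largest autocorrelation is r_5 = 0.62, with a weaker echo at lag 10 (0.38); the remaining lags stay at or below 0.27. The elevated value at lag 1 (0.27), dropping to 0.21 at lag 2, reflects decaying short-term dependence rather than seasonality.
The dominant spike at lag 5 indicates a seasonal period of 5.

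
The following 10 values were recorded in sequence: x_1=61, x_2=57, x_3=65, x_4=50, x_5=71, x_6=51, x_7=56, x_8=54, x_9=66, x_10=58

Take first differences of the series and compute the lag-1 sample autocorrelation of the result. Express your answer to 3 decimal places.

-0.806

First differences Δx: -4, 8, -15, 21, -20, 5, -2, 12, -8
Mean of differences = -0.3333
Numerator Σ(Δx_t−Δx̄)(Δx_{t+1}−Δx̄) = -1114.1111
Denominator Σ(Δx_t−Δx̄)² = 1382.0000
r_1(Δx) = -1114.1111 / 1382.0000 = -0.806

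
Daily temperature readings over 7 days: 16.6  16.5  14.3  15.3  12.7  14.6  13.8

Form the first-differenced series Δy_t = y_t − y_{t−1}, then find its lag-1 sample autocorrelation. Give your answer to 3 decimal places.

First differences Δy: -0.1, -2.2, 1.0, -2.6, 1.9, -0.8
Mean of differences = -0.4667
Numerator Σ(Δy_t−Δȳ)(Δy_{t+1}−Δȳ) = -12.1444
Denominator Σ(Δy_t−Δȳ)² = 15.5533
r_1(Δy) = -12.1444 / 15.5533 = -0.781

-0.781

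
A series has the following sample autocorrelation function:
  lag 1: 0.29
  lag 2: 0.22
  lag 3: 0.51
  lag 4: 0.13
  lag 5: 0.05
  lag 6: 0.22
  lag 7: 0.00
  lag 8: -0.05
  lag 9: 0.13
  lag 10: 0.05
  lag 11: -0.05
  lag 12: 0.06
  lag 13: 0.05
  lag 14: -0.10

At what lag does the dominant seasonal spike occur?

3

The largest autocorrelation is r_3 = 0.51; the remaining lags stay at or below 0.29. The elevated value at lag 1 (0.29), dropping to 0.22 at lag 2, reflects decaying short-term dependence rather than seasonality.
The dominant spike at lag 3 indicates a seasonal period of 3.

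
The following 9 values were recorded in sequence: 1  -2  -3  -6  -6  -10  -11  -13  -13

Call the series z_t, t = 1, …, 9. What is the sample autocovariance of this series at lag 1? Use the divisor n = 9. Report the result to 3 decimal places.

Mean z̄ = (1 − 2 − 3 − 6 − 6 − 10 − 11 − 13 − 13)/9 = -7.0000
Σ_{t=1}^{8}(z_t−z̄)(z_{t+1}−z̄) = 134.0000
γ_1 = 134.0000 / 9 = 14.889

14.889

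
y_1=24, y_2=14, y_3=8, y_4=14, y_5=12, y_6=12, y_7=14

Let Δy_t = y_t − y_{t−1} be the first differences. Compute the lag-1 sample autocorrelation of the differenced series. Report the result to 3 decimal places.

0.036

First differences Δy: -10, -6, 6, -2, 0, 2
Mean of differences = -1.6667
Numerator Σ(Δy_t−Δȳ)(Δy_{t+1}−Δȳ) = 5.8889
Denominator Σ(Δy_t−Δȳ)² = 163.3333
r_1(Δy) = 5.8889 / 163.3333 = 0.036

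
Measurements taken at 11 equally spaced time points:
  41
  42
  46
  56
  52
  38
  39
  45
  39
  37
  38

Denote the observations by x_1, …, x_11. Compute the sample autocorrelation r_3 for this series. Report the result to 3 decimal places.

Mean x̄ = (41 + 42 + 46 + 56 + 52 + 38 + 39 + 45 + 39 + 37 + 38)/11 = 43.0000
Numerator Σ_{t=1}^{8}(x_t−x̄)(x_{t+3}−x̄) = -50.0000
Denominator Σ(x_t−x̄)² = 386.0000
r_3 = -50.0000 / 386.0000 = -0.130

-0.130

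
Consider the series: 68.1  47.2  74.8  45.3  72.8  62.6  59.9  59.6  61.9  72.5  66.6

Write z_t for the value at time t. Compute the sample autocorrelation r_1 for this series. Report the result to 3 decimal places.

-0.648

Mean z̄ = (68.1 + 47.2 + 74.8 + 45.3 + 72.8 + 62.6 + 59.9 + 59.6 + 61.9 + 72.5 + 66.6)/11 = 62.8455
Numerator Σ_{t=1}^{10}(z_t−z̄)(z_{t+1}−z̄) = -615.6212
Denominator Σ(z_t−z̄)² = 949.7073
r_1 = -615.6212 / 949.7073 = -0.648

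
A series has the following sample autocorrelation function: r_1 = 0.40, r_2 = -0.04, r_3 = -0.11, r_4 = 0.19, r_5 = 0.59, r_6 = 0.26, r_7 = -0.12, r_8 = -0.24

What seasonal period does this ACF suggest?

5

The largest autocorrelation is r_5 = 0.59; the remaining lags stay at or below 0.40.
The dominant spike at lag 5 indicates a seasonal period of 5.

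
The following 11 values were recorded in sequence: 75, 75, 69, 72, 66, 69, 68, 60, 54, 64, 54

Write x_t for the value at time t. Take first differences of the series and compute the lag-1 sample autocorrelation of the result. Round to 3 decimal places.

First differences Δx: 0, -6, 3, -6, 3, -1, -8, -6, 10, -10
Mean of differences = -2.1000
Numerator Σ(Δx_t−Δx̄)(Δx_{t+1}−Δx̄) = -188.5100
Denominator Σ(Δx_t−Δx̄)² = 346.9000
r_1(Δx) = -188.5100 / 346.9000 = -0.543

-0.543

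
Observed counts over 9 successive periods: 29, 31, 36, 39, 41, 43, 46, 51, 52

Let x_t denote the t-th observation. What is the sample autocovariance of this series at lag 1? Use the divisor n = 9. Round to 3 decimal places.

38.888

Mean x̄ = (29 + 31 + 36 + 39 + 41 + 43 + 46 + 51 + 52)/9 = 40.8889
Σ_{t=1}^{8}(x_t−x̄)(x_{t+1}−x̄) = 349.9877
γ_1 = 349.9877 / 9 = 38.888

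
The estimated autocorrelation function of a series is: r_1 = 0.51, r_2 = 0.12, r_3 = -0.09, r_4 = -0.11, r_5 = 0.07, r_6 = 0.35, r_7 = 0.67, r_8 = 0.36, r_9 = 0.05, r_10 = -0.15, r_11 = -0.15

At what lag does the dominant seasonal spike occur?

7

The largest autocorrelation is r_7 = 0.67; the remaining lags stay at or below 0.51. The elevated value at lag 1 (0.51), dropping to 0.12 at lag 2, reflects decaying short-term dependence rather than seasonality.
The dominant spike at lag 7 indicates a seasonal period of 7.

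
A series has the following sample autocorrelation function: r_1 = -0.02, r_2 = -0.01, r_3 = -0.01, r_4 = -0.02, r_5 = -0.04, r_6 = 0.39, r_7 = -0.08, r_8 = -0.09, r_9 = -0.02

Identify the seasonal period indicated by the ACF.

The largest autocorrelation is r_6 = 0.39; the remaining lags stay at or below -0.01.
The dominant spike at lag 6 indicates a seasonal period of 6.

6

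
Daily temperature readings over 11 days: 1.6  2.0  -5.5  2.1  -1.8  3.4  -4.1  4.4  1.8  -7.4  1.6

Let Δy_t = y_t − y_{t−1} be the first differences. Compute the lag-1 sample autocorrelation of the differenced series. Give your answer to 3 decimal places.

First differences Δy: 0.4, -7.5, 7.6, -3.9, 5.2, -7.5, 8.5, -2.6, -9.2, 9.0
Mean of differences = 0.0000
Numerator Σ(Δy_t−Δȳ)(Δy_{t+1}−Δȳ) = -293.6500
Denominator Σ(Δy_t−Δȳ)² = 457.3200
r_1(Δy) = -293.6500 / 457.3200 = -0.642

-0.642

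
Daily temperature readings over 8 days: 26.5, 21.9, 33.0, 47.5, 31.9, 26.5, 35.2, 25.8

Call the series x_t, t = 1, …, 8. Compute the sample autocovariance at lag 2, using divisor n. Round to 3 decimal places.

Mean x̄ = (26.5 + 21.9 + 33.0 + 47.5 + 31.9 + 26.5 + 35.2 + 25.8)/8 = 31.0375
Σ_{t=1}^{6}(x_t−x̄)(x_{t+2}−x̄) = -204.9816
γ_2 = -204.9816 / 8 = -25.623

-25.623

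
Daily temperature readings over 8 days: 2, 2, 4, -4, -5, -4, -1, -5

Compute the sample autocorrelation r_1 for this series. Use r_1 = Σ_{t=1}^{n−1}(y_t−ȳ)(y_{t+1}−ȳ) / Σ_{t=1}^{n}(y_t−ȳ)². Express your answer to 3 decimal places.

Mean ȳ = (2 + 2 + 4 − 4 − 5 − 4 − 1 − 5)/8 = -1.3750
Deviations from mean: 3.3750, 3.3750, 5.3750, -2.6250, -3.6250, -2.6250, 0.3750, -3.6250
Numerator Σ_{t=1}^{7}(y_t−ȳ)(y_{t+1}−ȳ) = 32.1094
Denominator Σ(y_t−ȳ)² = 91.8750
r_1 = 32.1094 / 91.8750 = 0.349

0.349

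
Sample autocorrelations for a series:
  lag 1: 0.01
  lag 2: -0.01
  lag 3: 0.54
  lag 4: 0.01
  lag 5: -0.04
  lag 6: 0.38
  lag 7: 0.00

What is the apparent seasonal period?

3

The largest autocorrelation is r_3 = 0.54, with a weaker echo at lag 6 (0.38); the remaining lags stay at or below 0.01.
The dominant spike at lag 3 indicates a seasonal period of 3.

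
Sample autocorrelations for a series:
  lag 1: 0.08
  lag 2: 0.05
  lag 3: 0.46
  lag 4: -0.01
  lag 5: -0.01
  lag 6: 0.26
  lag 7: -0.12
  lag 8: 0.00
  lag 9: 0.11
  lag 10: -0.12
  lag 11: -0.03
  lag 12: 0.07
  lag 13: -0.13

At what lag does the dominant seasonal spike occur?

3

The largest autocorrelation is r_3 = 0.46, with a weaker echo at lag 6 (0.26); the remaining lags stay at or below 0.11.
The dominant spike at lag 3 indicates a seasonal period of 3.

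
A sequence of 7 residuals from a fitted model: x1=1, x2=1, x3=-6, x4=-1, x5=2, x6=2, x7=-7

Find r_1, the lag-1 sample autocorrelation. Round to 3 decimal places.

Mean x̄ = (1 + 1 − 6 − 1 + 2 + 2 − 7)/7 = -1.1429
Σ(x_t−x̄)(x_{t+1}−x̄) = (4.5918) + (-10.4082) + (-0.6939) + (0.4490) + (9.8776) + (-18.4082) = -14.5918
Denominator Σ(x_t−x̄)² = 86.8571
r_1 = -14.5918 / 86.8571 = -0.168

-0.168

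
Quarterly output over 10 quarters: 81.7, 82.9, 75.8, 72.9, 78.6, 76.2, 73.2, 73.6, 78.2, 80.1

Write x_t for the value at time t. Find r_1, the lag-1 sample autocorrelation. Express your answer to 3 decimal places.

Mean x̄ = (81.7 + 82.9 + 75.8 + 72.9 + 78.6 + 76.2 + 73.2 + 73.6 + 78.2 + 80.1)/10 = 77.3200
Numerator Σ_{t=1}^{9}(x_t−x̄)(x_{t+1}−x̄) = 34.6996
Denominator Σ(x_t−x̄)² = 114.3760
r_1 = 34.6996 / 114.3760 = 0.303

0.303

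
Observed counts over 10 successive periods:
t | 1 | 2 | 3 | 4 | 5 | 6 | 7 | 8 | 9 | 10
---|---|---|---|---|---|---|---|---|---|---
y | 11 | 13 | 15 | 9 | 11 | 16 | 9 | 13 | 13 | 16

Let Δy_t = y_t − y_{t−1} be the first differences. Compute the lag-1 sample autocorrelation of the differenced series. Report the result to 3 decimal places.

First differences Δy: 2, 2, -6, 2, 5, -7, 4, 0, 3
Mean of differences = 0.5556
Numerator Σ(Δy_t−Δȳ)(Δy_{t+1}−Δȳ) = -73.3086
Denominator Σ(Δy_t−Δȳ)² = 144.2222
r_1(Δy) = -73.3086 / 144.2222 = -0.508

-0.508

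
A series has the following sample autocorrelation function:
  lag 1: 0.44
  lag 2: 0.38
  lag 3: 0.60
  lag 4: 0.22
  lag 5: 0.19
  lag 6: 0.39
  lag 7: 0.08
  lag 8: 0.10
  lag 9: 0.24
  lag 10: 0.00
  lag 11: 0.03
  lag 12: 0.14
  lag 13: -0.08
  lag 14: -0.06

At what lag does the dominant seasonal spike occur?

3

The largest autocorrelation is r_3 = 0.60; the remaining lags stay at or below 0.44. The elevated value at lag 1 (0.44), dropping to 0.38 at lag 2, reflects decaying short-term dependence rather than seasonality.
The dominant spike at lag 3 indicates a seasonal period of 3.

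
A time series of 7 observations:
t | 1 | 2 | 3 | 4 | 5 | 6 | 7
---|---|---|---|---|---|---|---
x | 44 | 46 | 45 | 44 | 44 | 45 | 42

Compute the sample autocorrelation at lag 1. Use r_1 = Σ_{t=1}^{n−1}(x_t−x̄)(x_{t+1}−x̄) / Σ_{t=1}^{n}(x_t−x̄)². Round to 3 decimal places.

-0.130

Mean x̄ = (44 + 46 + 45 + 44 + 44 + 45 + 42)/7 = 44.2857
Deviations from mean: -0.2857, 1.7143, 0.7143, -0.2857, -0.2857, 0.7143, -2.2857
Numerator Σ_{t=1}^{6}(x_t−x̄)(x_{t+1}−x̄) = -1.2245
Denominator Σ(x_t−x̄)² = 9.4286
r_1 = -1.2245 / 9.4286 = -0.130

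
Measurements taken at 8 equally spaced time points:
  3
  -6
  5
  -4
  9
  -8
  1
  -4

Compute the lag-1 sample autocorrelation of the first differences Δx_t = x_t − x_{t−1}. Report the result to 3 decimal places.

First differences Δx: -9, 11, -9, 13, -17, 9, -5
Mean of differences = -1.0000
Numerator Σ(Δx_t−Δx̄)(Δx_{t+1}−Δx̄) = -728.0000
Denominator Σ(Δx_t−Δx̄)² = 840.0000
r_1(Δx) = -728.0000 / 840.0000 = -0.867

-0.867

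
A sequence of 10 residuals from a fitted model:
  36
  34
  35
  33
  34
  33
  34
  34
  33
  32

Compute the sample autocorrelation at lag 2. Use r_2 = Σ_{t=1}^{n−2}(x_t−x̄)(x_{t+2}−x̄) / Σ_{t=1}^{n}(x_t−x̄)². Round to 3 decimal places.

Mean x̄ = (36 + 34 + 35 + 33 + 34 + 33 + 34 + 34 + 33 + 32)/10 = 33.8000
Numerator Σ_{t=1}^{8}(x_t−x̄)(x_{t+2}−x̄) = 2.7200
Denominator Σ(x_t−x̄)² = 11.6000
r_2 = 2.7200 / 11.6000 = 0.234

0.234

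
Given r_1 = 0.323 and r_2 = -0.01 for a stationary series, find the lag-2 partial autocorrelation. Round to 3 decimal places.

φ_{22} = (r_2 − r_1²) / (1 − r_1²)
r_1² = (0.323)² = 0.104329
Numerator = -0.01 − 0.1043 = -0.1143; denominator = 1 − 0.1043 = 0.8957
φ_{22} = -0.1143 / 0.8957 = -0.128

-0.128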